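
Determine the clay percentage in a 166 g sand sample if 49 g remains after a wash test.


Formula: Clay% = (W_total - W_washed) / W_total * 100
Clay mass = 166 - 49 = 117 g
Clay% = 117 / 166 * 100 = 70.4819%

Answer: 70.4819%


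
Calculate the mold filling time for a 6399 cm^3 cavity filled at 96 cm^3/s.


Formula: t_fill = V_mold / Q_flow
t = 6399 cm^3 / 96 cm^3/s = 66.6562 s


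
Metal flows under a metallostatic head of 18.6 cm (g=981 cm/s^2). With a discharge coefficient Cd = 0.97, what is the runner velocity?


Formula: v = Cd * sqrt(2 * g * h)  (Torricelli with discharge coefficient)
2*g*h = 2 * 981 * 18.6 = 36493.2 cm^2/s^2
sqrt(36493.2) = 191.03193 cm/s
v = 0.97 * 191.03193 = 185.3010 cm/s

185.3010 cm/s


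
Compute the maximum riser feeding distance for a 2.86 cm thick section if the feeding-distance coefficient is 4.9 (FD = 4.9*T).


Formula: FD = 4.9 * T  (riser feeding-distance rule)
FD = 4.9 * 2.86 cm = 14.0140 cm

14.0140 cm


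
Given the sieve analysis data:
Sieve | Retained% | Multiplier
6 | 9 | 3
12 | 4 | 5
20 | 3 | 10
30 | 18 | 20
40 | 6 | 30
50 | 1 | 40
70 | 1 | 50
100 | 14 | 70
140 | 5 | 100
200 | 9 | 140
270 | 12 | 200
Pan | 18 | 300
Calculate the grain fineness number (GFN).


Formula: GFN = sum(pct * multiplier) / sum(pct)
sum(pct * multiplier) = 11247
sum(pct) = 100
GFN = 11247 / 100 = 112.47

Final answer: 112.47


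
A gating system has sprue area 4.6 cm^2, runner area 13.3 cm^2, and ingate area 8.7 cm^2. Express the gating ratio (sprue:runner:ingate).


Sprue:Runner:Ingate = 1 : 13.3/4.6 : 8.7/4.6 = 1:2.89:1.89


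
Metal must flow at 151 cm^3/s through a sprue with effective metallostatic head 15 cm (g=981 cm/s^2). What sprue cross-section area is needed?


Formula: v = sqrt(2*g*h), A = Q/v
Velocity: v = sqrt(2 * 981 * 15) = sqrt(29430) = 171.5517 cm/s
Sprue area: A = Q / v = 151 / 171.5517 = 0.8802 cm^2

Answer: 0.8802 cm^2


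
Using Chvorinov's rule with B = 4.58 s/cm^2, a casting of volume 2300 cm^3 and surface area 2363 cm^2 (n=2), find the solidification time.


Formula: t_s = B * (V/A)^n  (Chvorinov's rule, n=2)
Modulus M = V/A = 2300/2363 = 0.973339 cm
M^2 = 0.973339^2 = 0.947389 cm^2
t_s = 4.58 * 0.947389 = 4.3390 s

4.3390 s


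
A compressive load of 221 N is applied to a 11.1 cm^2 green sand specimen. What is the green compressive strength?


Formula: Compressive Strength = Force / Area
Strength = 221 N / 11.1 cm^2 = 19.9099 N/cm^2

Final answer: 19.9099 N/cm^2


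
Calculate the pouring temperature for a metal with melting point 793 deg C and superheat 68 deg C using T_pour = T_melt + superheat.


Formula: T_pour = T_melt + Superheat
T_pour = 793 + 68 = 861 deg C


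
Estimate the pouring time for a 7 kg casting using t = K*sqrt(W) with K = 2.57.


Formula: t = K * sqrt(W)
sqrt(W) = sqrt(7) = 2.64575
t = 2.57 * 2.64575 = 6.7996 s

Final answer: 6.7996 s


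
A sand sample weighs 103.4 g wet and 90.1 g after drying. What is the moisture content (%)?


Formula: MC = (W_wet - W_dry) / W_wet * 100
Water mass = 103.4 - 90.1 = 13.3 g
MC = 13.3 / 103.4 * 100 = 12.8627%

12.8627%


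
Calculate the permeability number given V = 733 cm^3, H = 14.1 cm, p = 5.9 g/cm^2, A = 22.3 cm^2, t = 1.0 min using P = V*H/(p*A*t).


Formula: Permeability Number P = (V * H) / (p * A * t)
Numerator: V * H = 733 * 14.1 = 10335.3
Denominator: p * A * t = 5.9 * 22.3 * 1.0 = 131.57
P = 10335.3 / 131.57 = 78.5536


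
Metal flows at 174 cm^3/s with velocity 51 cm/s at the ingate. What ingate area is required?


Formula: A_ingate = Q / v  (continuity equation)
A = 174 cm^3/s / 51 cm/s = 3.4118 cm^2

Final answer: 3.4118 cm^2


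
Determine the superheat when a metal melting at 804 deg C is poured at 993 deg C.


Formula: Superheat = T_pour - T_melt
Superheat = 993 - 804 = 189 deg C

Answer: 189 deg C


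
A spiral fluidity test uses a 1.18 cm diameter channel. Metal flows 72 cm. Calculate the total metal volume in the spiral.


Formula: V = pi * (d/2)^2 * L  (cylinder volume)
Radius = 1.18/2 = 0.59 cm
V = pi * 0.59^2 * 72 = 78.7384 cm^3

78.7384 cm^3


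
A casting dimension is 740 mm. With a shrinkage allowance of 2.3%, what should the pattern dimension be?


Formula: L_pattern = L_casting * (1 + shrinkage_rate/100)
Shrinkage factor = 1 + 2.3/100 = 1.023
L_pattern = 740 mm * 1.023 = 757.0200 mm

757.0200 mm


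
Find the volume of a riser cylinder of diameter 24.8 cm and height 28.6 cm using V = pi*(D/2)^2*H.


Formula: V = pi * (D/2)^2 * H  (cylinder volume)
Radius = D/2 = 24.8/2 = 12.4 cm
V = pi * 12.4^2 * 28.6 = 13815.2668 cm^3

13815.2668 cm^3


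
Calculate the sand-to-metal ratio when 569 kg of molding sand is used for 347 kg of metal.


Formula: Sand-to-Metal Ratio = W_sand / W_metal
Ratio = 569 kg / 347 kg = 1.6398


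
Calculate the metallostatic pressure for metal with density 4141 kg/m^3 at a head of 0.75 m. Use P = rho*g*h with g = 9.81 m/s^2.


Formula: P = rho * g * h
rho * g = 4141 * 9.81 = 40623.21 N/m^3
P = 40623.21 * 0.75 = 30467.4075 Pa


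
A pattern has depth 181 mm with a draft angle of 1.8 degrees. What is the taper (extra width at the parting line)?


Formula: taper = depth * tan(draft_angle)
tan(1.8 deg) = 0.0314263
taper = 181 mm * 0.0314263 = 5.6882 mm

Answer: 5.6882 mm


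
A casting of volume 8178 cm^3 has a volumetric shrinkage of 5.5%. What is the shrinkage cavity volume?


Formula: V_shrink = V_casting * shrinkage_pct / 100
V_shrink = 8178 cm^3 * 5.5 / 100 = 449.7900 cm^3

Answer: 449.7900 cm^3


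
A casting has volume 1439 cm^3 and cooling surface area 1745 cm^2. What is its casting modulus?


Formula: Casting Modulus M = V / A
M = 1439 cm^3 / 1745 cm^2 = 0.8246 cm


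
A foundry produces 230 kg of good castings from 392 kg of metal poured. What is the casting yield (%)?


Formula: Casting Yield = (W_good / W_total) * 100
Yield = (230 kg / 392 kg) * 100 = 58.6735%

Final answer: 58.6735%


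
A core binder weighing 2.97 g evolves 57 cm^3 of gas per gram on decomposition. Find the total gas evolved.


Formula: V_gas = W_binder * gas_evolution_rate
V = 2.97 g * 57 cm^3/g = 169.2900 cm^3

Answer: 169.2900 cm^3


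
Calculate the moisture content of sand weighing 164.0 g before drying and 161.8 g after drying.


Formula: MC = (W_wet - W_dry) / W_wet * 100
Water mass = 164.0 - 161.8 = 2.2 g
MC = 2.2 / 164.0 * 100 = 1.3415%

Answer: 1.3415%


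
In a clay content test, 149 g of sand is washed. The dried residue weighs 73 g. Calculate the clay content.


Formula: Clay% = (W_total - W_washed) / W_total * 100
Clay mass = 149 - 73 = 76 g
Clay% = 76 / 149 * 100 = 51.0067%

51.0067%


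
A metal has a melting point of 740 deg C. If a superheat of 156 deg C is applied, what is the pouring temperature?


Formula: T_pour = T_melt + Superheat
T_pour = 740 + 156 = 896 deg C

896 deg C


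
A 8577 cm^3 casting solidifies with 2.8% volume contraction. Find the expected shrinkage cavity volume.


Formula: V_shrink = V_casting * shrinkage_pct / 100
V_shrink = 8577 cm^3 * 2.8 / 100 = 240.1560 cm^3

Answer: 240.1560 cm^3


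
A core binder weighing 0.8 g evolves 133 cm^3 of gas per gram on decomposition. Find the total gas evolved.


Formula: V_gas = W_binder * gas_evolution_rate
V = 0.8 g * 133 cm^3/g = 106.4000 cm^3

Answer: 106.4000 cm^3


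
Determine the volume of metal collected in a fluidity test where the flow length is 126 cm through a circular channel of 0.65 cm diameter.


Formula: V = pi * (d/2)^2 * L  (cylinder volume)
Radius = 0.65/2 = 0.325 cm
V = pi * 0.325^2 * 126 = 41.8107 cm^3

Answer: 41.8107 cm^3


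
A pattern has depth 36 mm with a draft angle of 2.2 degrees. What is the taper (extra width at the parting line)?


Formula: taper = depth * tan(draft_angle)
tan(2.2 deg) = 0.0384161
taper = 36 mm * 0.0384161 = 1.3830 mm


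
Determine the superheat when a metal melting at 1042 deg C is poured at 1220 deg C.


Formula: Superheat = T_pour - T_melt
Superheat = 1220 - 1042 = 178 deg C

Answer: 178 deg C


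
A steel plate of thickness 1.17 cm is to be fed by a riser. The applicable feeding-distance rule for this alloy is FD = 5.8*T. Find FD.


Formula: FD = 5.8 * T  (riser feeding-distance rule)
FD = 5.8 * 1.17 cm = 6.7860 cm


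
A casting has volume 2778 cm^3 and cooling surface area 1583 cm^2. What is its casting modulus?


Formula: Casting Modulus M = V / A
M = 2778 cm^3 / 1583 cm^2 = 1.7549 cm

1.7549 cm


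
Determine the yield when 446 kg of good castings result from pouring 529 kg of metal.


Formula: Casting Yield = (W_good / W_total) * 100
Yield = (446 kg / 529 kg) * 100 = 84.3100%


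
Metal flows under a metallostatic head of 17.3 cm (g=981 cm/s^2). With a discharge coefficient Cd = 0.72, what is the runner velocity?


Formula: v = Cd * sqrt(2 * g * h)  (Torricelli with discharge coefficient)
2*g*h = 2 * 981 * 17.3 = 33942.6 cm^2/s^2
sqrt(33942.6) = 184.23518 cm/s
v = 0.72 * 184.23518 = 132.6493 cm/s

Answer: 132.6493 cm/s


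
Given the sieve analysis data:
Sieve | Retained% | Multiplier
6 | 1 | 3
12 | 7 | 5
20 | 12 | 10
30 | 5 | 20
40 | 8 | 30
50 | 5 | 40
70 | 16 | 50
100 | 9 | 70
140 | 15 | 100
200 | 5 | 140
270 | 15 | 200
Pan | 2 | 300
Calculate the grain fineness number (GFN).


Formula: GFN = sum(pct * multiplier) / sum(pct)
sum(pct * multiplier) = 7928
sum(pct) = 100
GFN = 7928 / 100 = 79.28


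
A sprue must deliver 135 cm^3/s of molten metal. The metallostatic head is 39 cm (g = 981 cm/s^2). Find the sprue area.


Formula: v = sqrt(2*g*h), A = Q/v
Velocity: v = sqrt(2 * 981 * 39) = sqrt(76518) = 276.6189 cm/s
Sprue area: A = Q / v = 135 / 276.6189 = 0.4880 cm^2

Final answer: 0.4880 cm^2


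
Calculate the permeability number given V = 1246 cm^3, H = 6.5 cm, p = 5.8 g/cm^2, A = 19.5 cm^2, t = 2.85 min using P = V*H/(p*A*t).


Formula: Permeability Number P = (V * H) / (p * A * t)
Numerator: V * H = 1246 * 6.5 = 8099.0
Denominator: p * A * t = 5.8 * 19.5 * 2.85 = 322.335
P = 8099.0 / 322.335 = 25.1260

Answer: 25.1260


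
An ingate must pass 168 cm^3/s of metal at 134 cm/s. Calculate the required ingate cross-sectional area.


Formula: A_ingate = Q / v  (continuity equation)
A = 168 cm^3/s / 134 cm/s = 1.2537 cm^2

Final answer: 1.2537 cm^2


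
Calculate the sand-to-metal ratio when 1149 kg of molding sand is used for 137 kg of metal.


Formula: Sand-to-Metal Ratio = W_sand / W_metal
Ratio = 1149 kg / 137 kg = 8.3869

8.3869


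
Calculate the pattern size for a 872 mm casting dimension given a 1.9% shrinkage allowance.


Formula: L_pattern = L_casting * (1 + shrinkage_rate/100)
Shrinkage factor = 1 + 1.9/100 = 1.019
L_pattern = 872 mm * 1.019 = 888.5680 mm

888.5680 mm


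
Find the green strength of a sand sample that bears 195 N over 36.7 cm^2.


Formula: Compressive Strength = Force / Area
Strength = 195 N / 36.7 cm^2 = 5.3134 N/cm^2

Answer: 5.3134 N/cm^2


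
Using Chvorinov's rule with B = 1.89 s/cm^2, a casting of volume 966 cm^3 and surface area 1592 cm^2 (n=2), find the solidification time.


Formula: t_s = B * (V/A)^n  (Chvorinov's rule, n=2)
Modulus M = V/A = 966/1592 = 0.606784 cm
M^2 = 0.606784^2 = 0.368187 cm^2
t_s = 1.89 * 0.368187 = 0.6959 s


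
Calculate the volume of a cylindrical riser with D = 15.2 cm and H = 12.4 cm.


Formula: V = pi * (D/2)^2 * H  (cylinder volume)
Radius = D/2 = 15.2/2 = 7.6 cm
V = pi * 7.6^2 * 12.4 = 2250.0841 cm^3

Final answer: 2250.0841 cm^3


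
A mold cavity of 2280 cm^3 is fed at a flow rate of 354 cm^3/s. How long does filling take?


Formula: t_fill = V_mold / Q_flow
t = 2280 cm^3 / 354 cm^3/s = 6.4407 s

Final answer: 6.4407 s


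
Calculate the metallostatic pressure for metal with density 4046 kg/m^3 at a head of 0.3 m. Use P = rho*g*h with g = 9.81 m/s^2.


Formula: P = rho * g * h
rho * g = 4046 * 9.81 = 39691.26 N/m^3
P = 39691.26 * 0.3 = 11907.3780 Pa

Answer: 11907.3780 Pa


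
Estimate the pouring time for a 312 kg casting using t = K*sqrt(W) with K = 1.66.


Formula: t = K * sqrt(W)
sqrt(W) = sqrt(312) = 17.66352
t = 1.66 * 17.66352 = 29.3214 s

Answer: 29.3214 s


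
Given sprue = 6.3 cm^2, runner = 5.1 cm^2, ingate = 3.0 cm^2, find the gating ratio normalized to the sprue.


Sprue:Runner:Ingate = 1 : 5.1/6.3 : 3.0/6.3 = 1:0.81:0.48

Answer: 1:0.81:0.48


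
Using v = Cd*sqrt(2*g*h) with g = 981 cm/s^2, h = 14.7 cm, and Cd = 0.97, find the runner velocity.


Formula: v = Cd * sqrt(2 * g * h)  (Torricelli with discharge coefficient)
2*g*h = 2 * 981 * 14.7 = 28841.4 cm^2/s^2
sqrt(28841.4) = 169.82756 cm/s
v = 0.97 * 169.82756 = 164.7327 cm/s

Final answer: 164.7327 cm/s


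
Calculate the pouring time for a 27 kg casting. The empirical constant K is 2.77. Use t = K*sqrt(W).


Formula: t = K * sqrt(W)
sqrt(W) = sqrt(27) = 5.19615
t = 2.77 * 5.19615 = 14.3933 s


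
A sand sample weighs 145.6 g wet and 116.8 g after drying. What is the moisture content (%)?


Formula: MC = (W_wet - W_dry) / W_wet * 100
Water mass = 145.6 - 116.8 = 28.8 g
MC = 28.8 / 145.6 * 100 = 19.7802%

Final answer: 19.7802%


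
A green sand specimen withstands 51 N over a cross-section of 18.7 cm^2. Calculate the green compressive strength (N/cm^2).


Formula: Compressive Strength = Force / Area
Strength = 51 N / 18.7 cm^2 = 2.7273 N/cm^2

Answer: 2.7273 N/cm^2


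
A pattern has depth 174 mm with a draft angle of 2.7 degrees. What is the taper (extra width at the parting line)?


Formula: taper = depth * tan(draft_angle)
tan(2.7 deg) = 0.0471588
taper = 174 mm * 0.0471588 = 8.2056 mm

Final answer: 8.2056 mm


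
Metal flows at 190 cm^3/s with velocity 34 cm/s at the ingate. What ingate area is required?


Formula: A_ingate = Q / v  (continuity equation)
A = 190 cm^3/s / 34 cm/s = 5.5882 cm^2

Final answer: 5.5882 cm^2


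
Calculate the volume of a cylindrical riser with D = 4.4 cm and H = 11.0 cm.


Formula: V = pi * (D/2)^2 * H  (cylinder volume)
Radius = D/2 = 4.4/2 = 2.2 cm
V = pi * 2.2^2 * 11.0 = 167.2584 cm^3

167.2584 cm^3


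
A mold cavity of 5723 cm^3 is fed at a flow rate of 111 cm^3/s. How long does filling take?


Formula: t_fill = V_mold / Q_flow
t = 5723 cm^3 / 111 cm^3/s = 51.5586 s

Answer: 51.5586 s


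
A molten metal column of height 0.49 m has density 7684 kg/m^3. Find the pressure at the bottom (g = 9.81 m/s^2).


Formula: P = rho * g * h
rho * g = 7684 * 9.81 = 75380.04 N/m^3
P = 75380.04 * 0.49 = 36936.2196 Pa

Final answer: 36936.2196 Pa


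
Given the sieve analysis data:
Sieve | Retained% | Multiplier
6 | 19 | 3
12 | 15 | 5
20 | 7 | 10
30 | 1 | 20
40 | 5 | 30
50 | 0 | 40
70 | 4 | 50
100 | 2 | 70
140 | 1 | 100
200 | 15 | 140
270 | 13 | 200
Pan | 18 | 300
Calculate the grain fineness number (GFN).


Formula: GFN = sum(pct * multiplier) / sum(pct)
sum(pct * multiplier) = 10912
sum(pct) = 100
GFN = 10912 / 100 = 109.12

109.12


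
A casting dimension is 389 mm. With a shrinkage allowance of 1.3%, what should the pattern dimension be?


Formula: L_pattern = L_casting * (1 + shrinkage_rate/100)
Shrinkage factor = 1 + 1.3/100 = 1.013
L_pattern = 389 mm * 1.013 = 394.0570 mm


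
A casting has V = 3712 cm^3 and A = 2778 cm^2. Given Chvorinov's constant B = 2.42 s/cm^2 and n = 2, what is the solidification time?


Formula: t_s = B * (V/A)^n  (Chvorinov's rule, n=2)
Modulus M = V/A = 3712/2778 = 1.336213 cm
M^2 = 1.336213^2 = 1.785465 cm^2
t_s = 2.42 * 1.785465 = 4.3208 s


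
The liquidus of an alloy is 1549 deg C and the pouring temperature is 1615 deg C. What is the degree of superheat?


Formula: Superheat = T_pour - T_melt
Superheat = 1615 - 1549 = 66 deg C


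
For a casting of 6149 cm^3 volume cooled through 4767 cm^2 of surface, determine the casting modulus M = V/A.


Formula: Casting Modulus M = V / A
M = 6149 cm^3 / 4767 cm^2 = 1.2899 cm

Final answer: 1.2899 cm


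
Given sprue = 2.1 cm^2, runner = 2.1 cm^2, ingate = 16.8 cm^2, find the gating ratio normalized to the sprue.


Sprue:Runner:Ingate = 1 : 2.1/2.1 : 16.8/2.1 = 1:1.00:8.00

1:1.00:8.00


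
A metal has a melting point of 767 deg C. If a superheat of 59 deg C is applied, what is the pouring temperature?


Formula: T_pour = T_melt + Superheat
T_pour = 767 + 59 = 826 deg C


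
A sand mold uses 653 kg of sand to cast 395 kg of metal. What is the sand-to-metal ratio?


Formula: Sand-to-Metal Ratio = W_sand / W_metal
Ratio = 653 kg / 395 kg = 1.6532

Answer: 1.6532


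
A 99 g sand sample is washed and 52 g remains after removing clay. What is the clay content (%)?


Formula: Clay% = (W_total - W_washed) / W_total * 100
Clay mass = 99 - 52 = 47 g
Clay% = 47 / 99 * 100 = 47.4747%

Final answer: 47.4747%


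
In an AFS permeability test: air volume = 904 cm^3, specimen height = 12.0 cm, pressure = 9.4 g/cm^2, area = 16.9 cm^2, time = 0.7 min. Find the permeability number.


Formula: Permeability Number P = (V * H) / (p * A * t)
Numerator: V * H = 904 * 12.0 = 10848.0
Denominator: p * A * t = 9.4 * 16.9 * 0.7 = 111.202
P = 10848.0 / 111.202 = 97.5522


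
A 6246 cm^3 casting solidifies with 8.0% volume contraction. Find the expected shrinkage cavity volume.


Formula: V_shrink = V_casting * shrinkage_pct / 100
V_shrink = 6246 cm^3 * 8.0 / 100 = 499.6800 cm^3

499.6800 cm^3


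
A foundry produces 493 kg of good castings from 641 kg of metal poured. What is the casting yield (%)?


Formula: Casting Yield = (W_good / W_total) * 100
Yield = (493 kg / 641 kg) * 100 = 76.9111%

76.9111%


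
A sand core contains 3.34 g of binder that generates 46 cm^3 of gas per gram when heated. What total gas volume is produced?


Formula: V_gas = W_binder * gas_evolution_rate
V = 3.34 g * 46 cm^3/g = 153.6400 cm^3

Answer: 153.6400 cm^3


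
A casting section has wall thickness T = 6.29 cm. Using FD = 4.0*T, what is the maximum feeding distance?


Formula: FD = 4.0 * T  (riser feeding-distance rule)
FD = 4.0 * 6.29 cm = 25.1600 cm

Final answer: 25.1600 cm


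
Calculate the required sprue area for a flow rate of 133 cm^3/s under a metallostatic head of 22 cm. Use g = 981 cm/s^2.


Formula: v = sqrt(2*g*h), A = Q/v
Velocity: v = sqrt(2 * 981 * 22) = sqrt(43164) = 207.7595 cm/s
Sprue area: A = Q / v = 133 / 207.7595 = 0.6402 cm^2

Answer: 0.6402 cm^2


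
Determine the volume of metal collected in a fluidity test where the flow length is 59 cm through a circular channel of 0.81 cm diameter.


Formula: V = pi * (d/2)^2 * L  (cylinder volume)
Radius = 0.81/2 = 0.405 cm
V = pi * 0.405^2 * 59 = 30.4027 cm^3


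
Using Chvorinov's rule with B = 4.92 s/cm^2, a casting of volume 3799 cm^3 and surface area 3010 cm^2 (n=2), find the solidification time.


Formula: t_s = B * (V/A)^n  (Chvorinov's rule, n=2)
Modulus M = V/A = 3799/3010 = 1.262126 cm
M^2 = 1.262126^2 = 1.592962 cm^2
t_s = 4.92 * 1.592962 = 7.8374 s

Final answer: 7.8374 s


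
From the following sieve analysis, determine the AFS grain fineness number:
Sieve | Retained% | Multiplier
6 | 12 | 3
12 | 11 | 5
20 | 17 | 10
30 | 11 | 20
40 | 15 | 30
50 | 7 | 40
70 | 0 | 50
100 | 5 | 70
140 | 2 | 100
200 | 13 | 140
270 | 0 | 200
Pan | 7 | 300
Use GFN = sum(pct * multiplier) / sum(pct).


Formula: GFN = sum(pct * multiplier) / sum(pct)
sum(pct * multiplier) = 5681
sum(pct) = 100
GFN = 5681 / 100 = 56.81


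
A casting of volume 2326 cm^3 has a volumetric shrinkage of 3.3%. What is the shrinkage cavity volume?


Formula: V_shrink = V_casting * shrinkage_pct / 100
V_shrink = 2326 cm^3 * 3.3 / 100 = 76.7580 cm^3


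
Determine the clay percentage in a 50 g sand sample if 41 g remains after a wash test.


Formula: Clay% = (W_total - W_washed) / W_total * 100
Clay mass = 50 - 41 = 9 g
Clay% = 9 / 50 * 100 = 18.0000%

18.0000%


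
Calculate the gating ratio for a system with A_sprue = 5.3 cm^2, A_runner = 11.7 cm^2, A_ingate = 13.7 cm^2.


Sprue:Runner:Ingate = 1 : 11.7/5.3 : 13.7/5.3 = 1:2.21:2.58

1:2.21:2.58


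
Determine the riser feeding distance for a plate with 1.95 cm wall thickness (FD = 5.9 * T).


Formula: FD = 5.9 * T  (riser feeding-distance rule)
FD = 5.9 * 1.95 cm = 11.5050 cm

Answer: 11.5050 cm


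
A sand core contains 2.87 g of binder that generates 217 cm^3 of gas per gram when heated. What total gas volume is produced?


Formula: V_gas = W_binder * gas_evolution_rate
V = 2.87 g * 217 cm^3/g = 622.7900 cm^3

622.7900 cm^3


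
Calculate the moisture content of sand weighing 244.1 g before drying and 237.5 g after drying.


Formula: MC = (W_wet - W_dry) / W_wet * 100
Water mass = 244.1 - 237.5 = 6.6 g
MC = 6.6 / 244.1 * 100 = 2.7038%

Final answer: 2.7038%


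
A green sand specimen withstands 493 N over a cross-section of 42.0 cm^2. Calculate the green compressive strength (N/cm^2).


Formula: Compressive Strength = Force / Area
Strength = 493 N / 42.0 cm^2 = 11.7381 N/cm^2


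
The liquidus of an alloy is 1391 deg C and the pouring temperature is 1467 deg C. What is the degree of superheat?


Formula: Superheat = T_pour - T_melt
Superheat = 1467 - 1391 = 76 deg C

Final answer: 76 deg C


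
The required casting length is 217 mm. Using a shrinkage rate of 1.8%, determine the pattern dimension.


Formula: L_pattern = L_casting * (1 + shrinkage_rate/100)
Shrinkage factor = 1 + 1.8/100 = 1.018
L_pattern = 217 mm * 1.018 = 220.9060 mm

220.9060 mm


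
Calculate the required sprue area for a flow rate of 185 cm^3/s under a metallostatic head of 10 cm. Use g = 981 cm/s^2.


Formula: v = sqrt(2*g*h), A = Q/v
Velocity: v = sqrt(2 * 981 * 10) = sqrt(19620) = 140.0714 cm/s
Sprue area: A = Q / v = 185 / 140.0714 = 1.3208 cm^2

Answer: 1.3208 cm^2


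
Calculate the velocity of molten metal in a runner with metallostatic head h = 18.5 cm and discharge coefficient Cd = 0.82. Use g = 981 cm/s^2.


Formula: v = Cd * sqrt(2 * g * h)  (Torricelli with discharge coefficient)
2*g*h = 2 * 981 * 18.5 = 36297.0 cm^2/s^2
sqrt(36297.0) = 190.51772 cm/s
v = 0.82 * 190.51772 = 156.2245 cm/s

Answer: 156.2245 cm/s


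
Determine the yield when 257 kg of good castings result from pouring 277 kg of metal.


Formula: Casting Yield = (W_good / W_total) * 100
Yield = (257 kg / 277 kg) * 100 = 92.7798%

Answer: 92.7798%


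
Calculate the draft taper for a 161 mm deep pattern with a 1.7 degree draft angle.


Formula: taper = depth * tan(draft_angle)
tan(1.7 deg) = 0.0296793
taper = 161 mm * 0.0296793 = 4.7784 mm

Answer: 4.7784 mm


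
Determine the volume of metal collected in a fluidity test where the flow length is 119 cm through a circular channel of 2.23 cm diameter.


Formula: V = pi * (d/2)^2 * L  (cylinder volume)
Radius = 2.23/2 = 1.115 cm
V = pi * 1.115^2 * 119 = 464.7791 cm^3

464.7791 cm^3


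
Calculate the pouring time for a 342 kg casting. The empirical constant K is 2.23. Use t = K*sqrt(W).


Formula: t = K * sqrt(W)
sqrt(W) = sqrt(342) = 18.49324
t = 2.23 * 18.49324 = 41.2399 s

Final answer: 41.2399 s


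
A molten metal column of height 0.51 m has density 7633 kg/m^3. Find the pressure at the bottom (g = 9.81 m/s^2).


Formula: P = rho * g * h
rho * g = 7633 * 9.81 = 74879.73 N/m^3
P = 74879.73 * 0.51 = 38188.6623 Pa

Answer: 38188.6623 Pa


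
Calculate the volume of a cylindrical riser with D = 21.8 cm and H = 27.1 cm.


Formula: V = pi * (D/2)^2 * H  (cylinder volume)
Radius = D/2 = 21.8/2 = 10.9 cm
V = pi * 10.9^2 * 27.1 = 10115.1461 cm^3

Final answer: 10115.1461 cm^3


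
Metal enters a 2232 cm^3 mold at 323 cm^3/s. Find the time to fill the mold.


Formula: t_fill = V_mold / Q_flow
t = 2232 cm^3 / 323 cm^3/s = 6.9102 s

6.9102 s


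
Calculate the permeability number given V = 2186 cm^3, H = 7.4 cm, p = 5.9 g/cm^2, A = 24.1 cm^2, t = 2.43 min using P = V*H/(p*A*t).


Formula: Permeability Number P = (V * H) / (p * A * t)
Numerator: V * H = 2186 * 7.4 = 16176.4
Denominator: p * A * t = 5.9 * 24.1 * 2.43 = 345.5217
P = 16176.4 / 345.5217 = 46.8173


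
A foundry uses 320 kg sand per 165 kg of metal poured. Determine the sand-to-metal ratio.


Formula: Sand-to-Metal Ratio = W_sand / W_metal
Ratio = 320 kg / 165 kg = 1.9394

1.9394


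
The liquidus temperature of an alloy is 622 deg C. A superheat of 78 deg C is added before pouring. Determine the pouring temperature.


Formula: T_pour = T_melt + Superheat
T_pour = 622 + 78 = 700 deg C


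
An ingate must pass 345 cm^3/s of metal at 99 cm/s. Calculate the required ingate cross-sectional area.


Formula: A_ingate = Q / v  (continuity equation)
A = 345 cm^3/s / 99 cm/s = 3.4848 cm^2

Answer: 3.4848 cm^2


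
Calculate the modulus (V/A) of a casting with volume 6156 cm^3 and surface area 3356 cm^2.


Formula: Casting Modulus M = V / A
M = 6156 cm^3 / 3356 cm^2 = 1.8343 cm

1.8343 cm


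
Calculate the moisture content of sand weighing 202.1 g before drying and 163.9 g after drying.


Formula: MC = (W_wet - W_dry) / W_wet * 100
Water mass = 202.1 - 163.9 = 38.2 g
MC = 38.2 / 202.1 * 100 = 18.9015%


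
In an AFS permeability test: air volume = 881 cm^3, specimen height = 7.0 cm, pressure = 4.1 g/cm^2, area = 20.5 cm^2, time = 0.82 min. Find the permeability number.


Formula: Permeability Number P = (V * H) / (p * A * t)
Numerator: V * H = 881 * 7.0 = 6167.0
Denominator: p * A * t = 4.1 * 20.5 * 0.82 = 68.921
P = 6167.0 / 68.921 = 89.4793

Final answer: 89.4793


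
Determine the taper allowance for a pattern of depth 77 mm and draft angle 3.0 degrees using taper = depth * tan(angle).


Formula: taper = depth * tan(draft_angle)
tan(3.0 deg) = 0.0524078
taper = 77 mm * 0.0524078 = 4.0354 mm


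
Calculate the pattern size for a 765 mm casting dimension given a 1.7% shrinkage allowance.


Formula: L_pattern = L_casting * (1 + shrinkage_rate/100)
Shrinkage factor = 1 + 1.7/100 = 1.017
L_pattern = 765 mm * 1.017 = 778.0050 mm

778.0050 mm


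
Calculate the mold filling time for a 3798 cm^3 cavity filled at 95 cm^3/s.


Formula: t_fill = V_mold / Q_flow
t = 3798 cm^3 / 95 cm^3/s = 39.9789 s

39.9789 s


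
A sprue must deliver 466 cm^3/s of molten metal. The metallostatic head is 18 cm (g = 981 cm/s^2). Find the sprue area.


Formula: v = sqrt(2*g*h), A = Q/v
Velocity: v = sqrt(2 * 981 * 18) = sqrt(35316) = 187.9255 cm/s
Sprue area: A = Q / v = 466 / 187.9255 = 2.4797 cm^2

Answer: 2.4797 cm^2


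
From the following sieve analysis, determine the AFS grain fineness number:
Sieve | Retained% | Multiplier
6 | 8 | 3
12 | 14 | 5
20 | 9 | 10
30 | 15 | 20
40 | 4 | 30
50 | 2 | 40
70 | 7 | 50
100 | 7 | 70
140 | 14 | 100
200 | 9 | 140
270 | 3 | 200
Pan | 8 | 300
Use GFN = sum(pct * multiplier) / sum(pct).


Formula: GFN = sum(pct * multiplier) / sum(pct)
sum(pct * multiplier) = 7184
sum(pct) = 100
GFN = 7184 / 100 = 71.84

Answer: 71.84


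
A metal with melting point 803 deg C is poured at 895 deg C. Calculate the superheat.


Formula: Superheat = T_pour - T_melt
Superheat = 895 - 803 = 92 deg C

Final answer: 92 deg C


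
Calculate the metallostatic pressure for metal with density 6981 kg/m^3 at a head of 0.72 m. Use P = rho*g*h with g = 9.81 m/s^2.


Formula: P = rho * g * h
rho * g = 6981 * 9.81 = 68483.61 N/m^3
P = 68483.61 * 0.72 = 49308.1992 Pa

49308.1992 Pa


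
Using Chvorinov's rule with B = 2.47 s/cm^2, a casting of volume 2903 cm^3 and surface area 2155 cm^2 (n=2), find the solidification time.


Formula: t_s = B * (V/A)^n  (Chvorinov's rule, n=2)
Modulus M = V/A = 2903/2155 = 1.347100 cm
M^2 = 1.347100^2 = 1.814678 cm^2
t_s = 2.47 * 1.814678 = 4.4823 s


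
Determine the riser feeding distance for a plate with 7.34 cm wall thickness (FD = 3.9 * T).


Formula: FD = 3.9 * T  (riser feeding-distance rule)
FD = 3.9 * 7.34 cm = 28.6260 cm

Answer: 28.6260 cm


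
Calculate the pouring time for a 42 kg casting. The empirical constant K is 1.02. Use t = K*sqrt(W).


Formula: t = K * sqrt(W)
sqrt(W) = sqrt(42) = 6.48074
t = 1.02 * 6.48074 = 6.6104 s

6.6104 s


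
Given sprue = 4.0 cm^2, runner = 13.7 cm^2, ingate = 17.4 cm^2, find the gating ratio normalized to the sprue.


Sprue:Runner:Ingate = 1 : 13.7/4.0 : 17.4/4.0 = 1:3.43:4.35

1:3.43:4.35


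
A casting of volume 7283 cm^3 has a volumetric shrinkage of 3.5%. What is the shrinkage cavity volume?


Formula: V_shrink = V_casting * shrinkage_pct / 100
V_shrink = 7283 cm^3 * 3.5 / 100 = 254.9050 cm^3

Answer: 254.9050 cm^3


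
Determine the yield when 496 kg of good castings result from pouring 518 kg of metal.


Formula: Casting Yield = (W_good / W_total) * 100
Yield = (496 kg / 518 kg) * 100 = 95.7529%


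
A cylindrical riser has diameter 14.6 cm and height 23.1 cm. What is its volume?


Formula: V = pi * (D/2)^2 * H  (cylinder volume)
Radius = D/2 = 14.6/2 = 7.3 cm
V = pi * 7.3^2 * 23.1 = 3867.2974 cm^3

3867.2974 cm^3


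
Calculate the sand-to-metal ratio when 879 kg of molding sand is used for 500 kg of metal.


Formula: Sand-to-Metal Ratio = W_sand / W_metal
Ratio = 879 kg / 500 kg = 1.7580

Answer: 1.7580


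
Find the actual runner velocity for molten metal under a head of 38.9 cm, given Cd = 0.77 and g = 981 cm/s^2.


Formula: v = Cd * sqrt(2 * g * h)  (Torricelli with discharge coefficient)
2*g*h = 2 * 981 * 38.9 = 76321.8 cm^2/s^2
sqrt(76321.8) = 276.26400 cm/s
v = 0.77 * 276.26400 = 212.7233 cm/s

212.7233 cm/s


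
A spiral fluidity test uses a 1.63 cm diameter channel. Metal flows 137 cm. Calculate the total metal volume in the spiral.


Formula: V = pi * (d/2)^2 * L  (cylinder volume)
Radius = 1.63/2 = 0.815 cm
V = pi * 0.815^2 * 137 = 285.8812 cm^3

Final answer: 285.8812 cm^3


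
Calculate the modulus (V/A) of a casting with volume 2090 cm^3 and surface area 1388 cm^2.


Formula: Casting Modulus M = V / A
M = 2090 cm^3 / 1388 cm^2 = 1.5058 cm

Final answer: 1.5058 cm


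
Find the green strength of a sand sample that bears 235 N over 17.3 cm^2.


Formula: Compressive Strength = Force / Area
Strength = 235 N / 17.3 cm^2 = 13.5838 N/cm^2

Answer: 13.5838 N/cm^2


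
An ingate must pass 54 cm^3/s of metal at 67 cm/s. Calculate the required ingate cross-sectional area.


Formula: A_ingate = Q / v  (continuity equation)
A = 54 cm^3/s / 67 cm/s = 0.8060 cm^2

Final answer: 0.8060 cm^2


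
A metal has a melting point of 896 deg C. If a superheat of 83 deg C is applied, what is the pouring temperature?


Formula: T_pour = T_melt + Superheat
T_pour = 896 + 83 = 979 deg C

979 deg C


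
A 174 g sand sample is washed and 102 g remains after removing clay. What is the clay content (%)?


Formula: Clay% = (W_total - W_washed) / W_total * 100
Clay mass = 174 - 102 = 72 g
Clay% = 72 / 174 * 100 = 41.3793%


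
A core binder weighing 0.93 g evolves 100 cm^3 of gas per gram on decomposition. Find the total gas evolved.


Formula: V_gas = W_binder * gas_evolution_rate
V = 0.93 g * 100 cm^3/g = 93.0000 cm^3

Final answer: 93.0000 cm^3


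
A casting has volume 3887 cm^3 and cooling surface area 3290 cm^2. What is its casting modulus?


Formula: Casting Modulus M = V / A
M = 3887 cm^3 / 3290 cm^2 = 1.1815 cm

1.1815 cm


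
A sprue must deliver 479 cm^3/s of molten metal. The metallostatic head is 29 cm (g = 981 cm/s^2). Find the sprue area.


Formula: v = sqrt(2*g*h), A = Q/v
Velocity: v = sqrt(2 * 981 * 29) = sqrt(56898) = 238.5330 cm/s
Sprue area: A = Q / v = 479 / 238.5330 = 2.0081 cm^2

Final answer: 2.0081 cm^2


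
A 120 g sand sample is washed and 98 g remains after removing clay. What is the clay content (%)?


Formula: Clay% = (W_total - W_washed) / W_total * 100
Clay mass = 120 - 98 = 22 g
Clay% = 22 / 120 * 100 = 18.3333%

Final answer: 18.3333%


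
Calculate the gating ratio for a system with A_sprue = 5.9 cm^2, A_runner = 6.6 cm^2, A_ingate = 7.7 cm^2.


Sprue:Runner:Ingate = 1 : 6.6/5.9 : 7.7/5.9 = 1:1.12:1.31

1:1.12:1.31


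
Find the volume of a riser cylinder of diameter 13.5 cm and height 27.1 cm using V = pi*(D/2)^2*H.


Formula: V = pi * (D/2)^2 * H  (cylinder volume)
Radius = D/2 = 13.5/2 = 6.75 cm
V = pi * 6.75^2 * 27.1 = 3879.0619 cm^3

Answer: 3879.0619 cm^3


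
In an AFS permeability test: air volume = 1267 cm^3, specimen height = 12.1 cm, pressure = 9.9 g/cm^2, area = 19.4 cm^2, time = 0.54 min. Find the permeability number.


Formula: Permeability Number P = (V * H) / (p * A * t)
Numerator: V * H = 1267 * 12.1 = 15330.7
Denominator: p * A * t = 9.9 * 19.4 * 0.54 = 103.7124
P = 15330.7 / 103.7124 = 147.8194

Answer: 147.8194


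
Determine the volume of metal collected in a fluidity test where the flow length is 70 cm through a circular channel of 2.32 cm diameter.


Formula: V = pi * (d/2)^2 * L  (cylinder volume)
Radius = 2.32/2 = 1.16 cm
V = pi * 1.16^2 * 70 = 295.9129 cm^3

Answer: 295.9129 cm^3


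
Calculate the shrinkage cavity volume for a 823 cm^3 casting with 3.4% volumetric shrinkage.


Formula: V_shrink = V_casting * shrinkage_pct / 100
V_shrink = 823 cm^3 * 3.4 / 100 = 27.9820 cm^3


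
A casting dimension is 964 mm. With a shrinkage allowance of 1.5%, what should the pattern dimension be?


Formula: L_pattern = L_casting * (1 + shrinkage_rate/100)
Shrinkage factor = 1 + 1.5/100 = 1.015
L_pattern = 964 mm * 1.015 = 978.4600 mm


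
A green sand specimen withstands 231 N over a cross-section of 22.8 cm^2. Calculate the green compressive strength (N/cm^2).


Formula: Compressive Strength = Force / Area
Strength = 231 N / 22.8 cm^2 = 10.1316 N/cm^2

10.1316 N/cm^2


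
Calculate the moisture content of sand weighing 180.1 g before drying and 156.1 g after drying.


Formula: MC = (W_wet - W_dry) / W_wet * 100
Water mass = 180.1 - 156.1 = 24.0 g
MC = 24.0 / 180.1 * 100 = 13.3259%


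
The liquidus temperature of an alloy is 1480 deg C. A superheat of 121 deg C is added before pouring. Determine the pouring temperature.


Formula: T_pour = T_melt + Superheat
T_pour = 1480 + 121 = 1601 deg C


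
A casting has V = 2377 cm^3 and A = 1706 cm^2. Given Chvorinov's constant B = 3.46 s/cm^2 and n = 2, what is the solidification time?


Formula: t_s = B * (V/A)^n  (Chvorinov's rule, n=2)
Modulus M = V/A = 2377/1706 = 1.393318 cm
M^2 = 1.393318^2 = 1.941335 cm^2
t_s = 3.46 * 1.941335 = 6.7170 s

Final answer: 6.7170 s


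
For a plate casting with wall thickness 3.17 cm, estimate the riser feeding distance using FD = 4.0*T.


Formula: FD = 4.0 * T  (riser feeding-distance rule)
FD = 4.0 * 3.17 cm = 12.6800 cm

Final answer: 12.6800 cm


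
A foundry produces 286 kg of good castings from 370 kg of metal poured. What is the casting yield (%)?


Formula: Casting Yield = (W_good / W_total) * 100
Yield = (286 kg / 370 kg) * 100 = 77.2973%


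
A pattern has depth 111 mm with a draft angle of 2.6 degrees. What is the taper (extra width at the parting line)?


Formula: taper = depth * tan(draft_angle)
tan(2.6 deg) = 0.0454097
taper = 111 mm * 0.0454097 = 5.0405 mm

Answer: 5.0405 mm


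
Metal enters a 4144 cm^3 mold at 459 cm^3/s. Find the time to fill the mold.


Formula: t_fill = V_mold / Q_flow
t = 4144 cm^3 / 459 cm^3/s = 9.0283 s

Answer: 9.0283 s


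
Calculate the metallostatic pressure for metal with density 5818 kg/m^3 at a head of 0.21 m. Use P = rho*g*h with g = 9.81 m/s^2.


Formula: P = rho * g * h
rho * g = 5818 * 9.81 = 57074.58 N/m^3
P = 57074.58 * 0.21 = 11985.6618 Pa


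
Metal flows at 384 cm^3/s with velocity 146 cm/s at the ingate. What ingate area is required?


Formula: A_ingate = Q / v  (continuity equation)
A = 384 cm^3/s / 146 cm/s = 2.6301 cm^2

Answer: 2.6301 cm^2


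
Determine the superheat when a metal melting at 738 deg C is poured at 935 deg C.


Formula: Superheat = T_pour - T_melt
Superheat = 935 - 738 = 197 deg C

197 deg C


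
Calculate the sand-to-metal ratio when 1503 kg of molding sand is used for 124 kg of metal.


Formula: Sand-to-Metal Ratio = W_sand / W_metal
Ratio = 1503 kg / 124 kg = 12.1210


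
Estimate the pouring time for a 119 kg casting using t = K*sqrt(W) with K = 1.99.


Formula: t = K * sqrt(W)
sqrt(W) = sqrt(119) = 10.90871
t = 1.99 * 10.90871 = 21.7083 s


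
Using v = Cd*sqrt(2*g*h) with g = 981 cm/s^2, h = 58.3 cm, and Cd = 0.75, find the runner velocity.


Formula: v = Cd * sqrt(2 * g * h)  (Torricelli with discharge coefficient)
2*g*h = 2 * 981 * 58.3 = 114384.6 cm^2/s^2
sqrt(114384.6) = 338.20792 cm/s
v = 0.75 * 338.20792 = 253.6559 cm/s

253.6559 cm/s


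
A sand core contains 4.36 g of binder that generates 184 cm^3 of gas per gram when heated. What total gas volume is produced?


Formula: V_gas = W_binder * gas_evolution_rate
V = 4.36 g * 184 cm^3/g = 802.2400 cm^3

Final answer: 802.2400 cm^3


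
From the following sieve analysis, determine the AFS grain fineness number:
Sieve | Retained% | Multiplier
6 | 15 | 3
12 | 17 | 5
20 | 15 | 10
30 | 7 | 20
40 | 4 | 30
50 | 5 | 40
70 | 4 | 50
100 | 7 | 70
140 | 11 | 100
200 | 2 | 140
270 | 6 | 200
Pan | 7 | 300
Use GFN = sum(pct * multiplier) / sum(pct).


Formula: GFN = sum(pct * multiplier) / sum(pct)
sum(pct * multiplier) = 6110
sum(pct) = 100
GFN = 6110 / 100 = 61.10


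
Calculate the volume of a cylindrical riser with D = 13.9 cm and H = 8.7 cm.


Formula: V = pi * (D/2)^2 * H  (cylinder volume)
Radius = D/2 = 13.9/2 = 6.95 cm
V = pi * 6.95^2 * 8.7 = 1320.1970 cm^3

1320.1970 cm^3


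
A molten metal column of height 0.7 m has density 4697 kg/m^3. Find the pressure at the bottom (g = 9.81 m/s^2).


Formula: P = rho * g * h
rho * g = 4697 * 9.81 = 46077.57 N/m^3
P = 46077.57 * 0.7 = 32254.2990 Pa

32254.2990 Pa


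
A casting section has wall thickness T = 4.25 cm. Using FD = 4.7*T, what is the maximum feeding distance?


Formula: FD = 4.7 * T  (riser feeding-distance rule)
FD = 4.7 * 4.25 cm = 19.9750 cm

19.9750 cm


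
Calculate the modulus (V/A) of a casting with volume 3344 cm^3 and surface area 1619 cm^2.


Formula: Casting Modulus M = V / A
M = 3344 cm^3 / 1619 cm^2 = 2.0655 cm

Answer: 2.0655 cm


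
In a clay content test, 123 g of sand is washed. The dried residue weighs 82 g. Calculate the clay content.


Formula: Clay% = (W_total - W_washed) / W_total * 100
Clay mass = 123 - 82 = 41 g
Clay% = 41 / 123 * 100 = 33.3333%


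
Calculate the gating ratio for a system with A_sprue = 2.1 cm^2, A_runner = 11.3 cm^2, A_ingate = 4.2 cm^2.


Sprue:Runner:Ingate = 1 : 11.3/2.1 : 4.2/2.1 = 1:5.38:2.00

Final answer: 1:5.38:2.00


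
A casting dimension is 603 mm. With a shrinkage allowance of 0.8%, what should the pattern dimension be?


Formula: L_pattern = L_casting * (1 + shrinkage_rate/100)
Shrinkage factor = 1 + 0.8/100 = 1.008
L_pattern = 603 mm * 1.008 = 607.8240 mm


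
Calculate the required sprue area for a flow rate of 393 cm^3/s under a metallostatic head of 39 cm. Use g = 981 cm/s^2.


Formula: v = sqrt(2*g*h), A = Q/v
Velocity: v = sqrt(2 * 981 * 39) = sqrt(76518) = 276.6189 cm/s
Sprue area: A = Q / v = 393 / 276.6189 = 1.4207 cm^2

Final answer: 1.4207 cm^2


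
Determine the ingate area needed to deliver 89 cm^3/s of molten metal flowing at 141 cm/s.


Formula: A_ingate = Q / v  (continuity equation)
A = 89 cm^3/s / 141 cm/s = 0.6312 cm^2


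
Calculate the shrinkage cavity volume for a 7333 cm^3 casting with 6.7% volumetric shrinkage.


Formula: V_shrink = V_casting * shrinkage_pct / 100
V_shrink = 7333 cm^3 * 6.7 / 100 = 491.3110 cm^3

Answer: 491.3110 cm^3


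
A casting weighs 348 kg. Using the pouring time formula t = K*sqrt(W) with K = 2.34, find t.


Formula: t = K * sqrt(W)
sqrt(W) = sqrt(348) = 18.65476
t = 2.34 * 18.65476 = 43.6521 s

Final answer: 43.6521 s
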